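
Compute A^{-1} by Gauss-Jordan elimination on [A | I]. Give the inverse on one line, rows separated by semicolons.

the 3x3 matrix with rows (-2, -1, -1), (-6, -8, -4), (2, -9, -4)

Gauss-Jordan on [A | I]:
R1 <- (1/-2)*R1:  [    1   1/2   1/2  |  -1/2     0     0 ]
R2 <- R2 - (-6)*R1:  [  0  -5  -1  |  -3   1   0 ]
R3 <- R3 - (2)*R1:  [   0  -10   -5  |    1    0    1 ]
R2 <- (1/-5)*R2:  [    0     1   1/5  |   3/5  -1/5     0 ]
R1 <- R1 - (1/2)*R2:  [    1     0   2/5  |  -4/5  1/10     0 ]
R3 <- R3 - (-10)*R2:  [  0   0  -3  |   7  -2   1 ]
R3 <- (1/-3)*R3:  [    0     0     1  |  -7/3   2/3  -1/3 ]
R1 <- R1 - (2/5)*R3:  [    1     0     0  |  2/15  -1/6  2/15 ]
R2 <- R2 - (1/5)*R3:  [     0      1      0  |  16/15   -1/3   1/15 ]
Right block of [I | A^{-1}] is the inverse:
[  2/15  -1/6  2/15 ]
[ 16/15  -1/3  1/15 ]
[  -7/3   2/3  -1/3 ]

inverse = [2/15 -1/6 2/15; 16/15 -1/3 1/15; -7/3 2/3 -1/3]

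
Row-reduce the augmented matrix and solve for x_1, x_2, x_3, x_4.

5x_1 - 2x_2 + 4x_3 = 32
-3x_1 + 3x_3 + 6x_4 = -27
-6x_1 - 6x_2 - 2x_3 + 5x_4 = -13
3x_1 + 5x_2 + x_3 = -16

Forward elimination on [A|b]:
R2 <- R2 - (-3/5)*R1:  [     0   -6/5   27/5      6  -39/5 ]
R3 <- R3 - (-6/5)*R1:  [     0  -42/5   14/5      5  127/5 ]
R4 <- R4 - (3/5)*R1:  [      0    31/5    -7/5       0  -176/5 ]
R3 <- R3 - (7)*R2:  [   0    0  -35  -37   80 ]
R4 <- R4 - (-31/6)*R2:  [      0       0    53/2      31  -151/2 ]
R4 <- R4 - (-53/70)*R3:  [       0        0        0   209/70  -209/14 ]
Row echelon form:
[ 5    -2     4       0  |       32 ]
[ 0  -6/5  27/5       6  |    -39/5 ]
[ 0     0   -35     -37  |       80 ]
[ 0     0     0  209/70  |  -209/14 ]
Back-substitution:
x_4 = (-209/14) / (209/70) = -5
x_3 = (80 - (-37)*(-5)) / -35 = 3
x_2 = (-39/5 - (27/5)*(3) - (6)*(-5)) / (-6/5) = -5
x_1 = (32 - (-2)*(-5) - (4)*(3)) / 5 = 2

(2, -5, 3, -5)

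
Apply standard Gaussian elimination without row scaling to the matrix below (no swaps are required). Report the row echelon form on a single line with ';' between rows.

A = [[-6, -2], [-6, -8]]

REF = [-6 -2; 0 -6]

Forward elimination:
R2 <- R2 - (1)*R1:  [  0  -6 ]
Row echelon form:
[ -6  -2 ]
[  0  -6 ]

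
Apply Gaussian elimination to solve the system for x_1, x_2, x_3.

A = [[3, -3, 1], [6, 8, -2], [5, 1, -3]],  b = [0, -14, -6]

(-1, -1, 0)

Forward elimination on [A|b]:
R2 <- R2 - (2)*R1:  [   0   14   -4  -14 ]
R3 <- R3 - (5/3)*R1:  [     0      6  -14/3     -6 ]
R3 <- R3 - (3/7)*R2:  [      0       0  -62/21       0 ]
Row echelon form:
[ 3  -3       1  |    0 ]
[ 0  14      -4  |  -14 ]
[ 0   0  -62/21  |    0 ]
Back-substitution:
x_3 = (0) / (-62/21) = 0
x_2 = (-14 - (-4)*(0)) / 14 = -1
x_1 = (0 - (-3)*(-1) - (1)*(0)) / 3 = -1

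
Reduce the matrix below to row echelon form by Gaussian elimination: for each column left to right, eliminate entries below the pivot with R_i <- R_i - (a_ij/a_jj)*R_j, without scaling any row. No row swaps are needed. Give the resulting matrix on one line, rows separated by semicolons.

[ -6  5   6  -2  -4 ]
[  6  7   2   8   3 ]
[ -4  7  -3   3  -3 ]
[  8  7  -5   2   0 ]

REF = [-6 5 6 -2 -4; 0 12 8 6 -1; 0 0 -85/9 5/2 -1/36; 0 0 0 -155/17 -71/17]

Forward elimination:
R2 <- R2 - (-1)*R1:  [  0  12   8   6  -1 ]
R3 <- R3 - (2/3)*R1:  [    0  11/3    -7  13/3  -1/3 ]
R4 <- R4 - (-4/3)*R1:  [     0   41/3      3   -2/3  -16/3 ]
R3 <- R3 - (11/36)*R2:  [     0      0  -85/9    5/2  -1/36 ]
R4 <- R4 - (41/36)*R2:  [       0        0    -55/9    -15/2  -151/36 ]
R4 <- R4 - (11/17)*R3:  [       0        0        0  -155/17   -71/17 ]
Row echelon form:
[ -6   5      6       -2      -4 ]
[  0  12      8        6      -1 ]
[  0   0  -85/9      5/2   -1/36 ]
[  0   0      0  -155/17  -71/17 ]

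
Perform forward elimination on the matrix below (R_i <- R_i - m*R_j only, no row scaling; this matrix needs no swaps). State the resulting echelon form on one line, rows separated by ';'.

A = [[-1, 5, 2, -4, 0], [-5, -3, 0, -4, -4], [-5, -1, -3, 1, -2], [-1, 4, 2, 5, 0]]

REF = [-1 5 2 -4 0; 0 -28 -10 16 -4; 0 0 -26/7 43/7 12/7; 0 0 0 469/52 4/13]

Forward elimination:
R2 <- R2 - (5)*R1:  [   0  -28  -10   16   -4 ]
R3 <- R3 - (5)*R1:  [   0  -26  -13   21   -2 ]
R4 <- R4 - (1)*R1:  [  0  -1   0   9   0 ]
R3 <- R3 - (13/14)*R2:  [     0      0  -26/7   43/7   12/7 ]
R4 <- R4 - (1/28)*R2:  [    0     0  5/14  59/7   1/7 ]
R4 <- R4 - (-5/52)*R3:  [      0       0       0  469/52    4/13 ]
Row echelon form:
[ -1    5      2      -4     0 ]
[  0  -28    -10      16    -4 ]
[  0    0  -26/7    43/7  12/7 ]
[  0    0      0  469/52  4/13 ]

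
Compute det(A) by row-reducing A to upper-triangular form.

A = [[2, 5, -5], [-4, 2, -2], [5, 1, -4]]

det(A) = -72

Forward elimination:
R2 <- R2 - (-2)*R1:  [   0   12  -12 ]
R3 <- R3 - (5/2)*R1:  [     0  -23/2   17/2 ]
R3 <- R3 - (-23/24)*R2:  [  0   0  -3 ]
Upper-triangular form:
[ 2   5   -5 ]
[ 0  12  -12 ]
[ 0   0   -3 ]
det(A) = (-1)^0 * (2) * (12) * (-3) = -72  (0 row swaps -> sign +1)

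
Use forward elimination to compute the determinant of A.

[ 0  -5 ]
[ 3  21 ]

det(A) = 15

Forward elimination:
R1 <-> R2   (pivot in column 1 was zero)
[ 3  21 ]
[ 0  -5 ]
Upper-triangular form:
[ 3  21 ]
[ 0  -5 ]
det(A) = (-1)^1 * (3) * (-5) = 15  (1 row swap -> sign -1)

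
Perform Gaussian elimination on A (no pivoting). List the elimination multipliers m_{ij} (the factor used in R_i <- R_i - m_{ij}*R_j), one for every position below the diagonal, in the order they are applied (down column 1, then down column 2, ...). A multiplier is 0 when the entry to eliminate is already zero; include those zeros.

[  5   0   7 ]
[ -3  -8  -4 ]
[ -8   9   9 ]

Forward elimination:
R2 <- R2 - (-3/5)*R1:  [   0   -8  1/5 ]
R3 <- R3 - (-8/5)*R1:  [     0      9  101/5 ]
R3 <- R3 - (-9/8)*R2:  [      0       0  817/40 ]
Multipliers (in order of application): m_{21} = -3/5, m_{31} = -8/5, m_{32} = -9/8

multipliers: -3/5, -8/5, -9/8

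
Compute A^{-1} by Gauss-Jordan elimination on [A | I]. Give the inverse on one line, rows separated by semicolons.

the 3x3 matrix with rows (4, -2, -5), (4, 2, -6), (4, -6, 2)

inverse = [-1/3 17/48 11/48; -1/3 7/24 1/24; -1/3 1/6 1/6]

Gauss-Jordan on [A | I]:
R1 <- (1/4)*R1:  [    1  -1/2  -5/4  |   1/4     0     0 ]
R2 <- R2 - (4)*R1:  [  0   4  -1  |  -1   1   0 ]
R3 <- R3 - (4)*R1:  [  0  -4   7  |  -1   0   1 ]
R2 <- (1/4)*R2:  [    0     1  -1/4  |  -1/4   1/4     0 ]
R1 <- R1 - (-1/2)*R2:  [     1      0  -11/8  |    1/8    1/8      0 ]
R3 <- R3 - (-4)*R2:  [  0   0   6  |  -2   1   1 ]
R3 <- (1/6)*R3:  [    0     0     1  |  -1/3   1/6   1/6 ]
R1 <- R1 - (-11/8)*R3:  [     1      0      0  |   -1/3  17/48  11/48 ]
R2 <- R2 - (-1/4)*R3:  [    0     1     0  |  -1/3  7/24  1/24 ]
Right block of [I | A^{-1}] is the inverse:
[ -1/3  17/48  11/48 ]
[ -1/3   7/24   1/24 ]
[ -1/3    1/6    1/6 ]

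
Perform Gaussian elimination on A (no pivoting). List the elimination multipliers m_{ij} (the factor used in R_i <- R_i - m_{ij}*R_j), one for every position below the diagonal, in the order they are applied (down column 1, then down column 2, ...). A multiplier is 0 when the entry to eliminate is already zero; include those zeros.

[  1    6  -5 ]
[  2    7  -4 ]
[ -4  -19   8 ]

Forward elimination:
R2 <- R2 - (2)*R1:  [  0  -5   6 ]
R3 <- R3 - (-4)*R1:  [   0    5  -12 ]
R3 <- R3 - (-1)*R2:  [  0   0  -6 ]
Multipliers (in order of application): m_{21} = 2, m_{31} = -4, m_{32} = -1

multipliers: 2, -4, -1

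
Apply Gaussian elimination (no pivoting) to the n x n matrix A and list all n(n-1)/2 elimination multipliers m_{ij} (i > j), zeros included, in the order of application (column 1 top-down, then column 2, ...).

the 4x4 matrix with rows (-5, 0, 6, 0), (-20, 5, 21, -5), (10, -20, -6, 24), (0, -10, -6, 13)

multipliers: 4, -2, 0, -4, -2, 2

Forward elimination:
R2 <- R2 - (4)*R1:  [  0   5  -3  -5 ]
R3 <- R3 - (-2)*R1:  [   0  -20    6   24 ]
R4: entry in column 1 is already 0 -> m_{41} = 0 (no row operation needed)
R3 <- R3 - (-4)*R2:  [  0   0  -6   4 ]
R4 <- R4 - (-2)*R2:  [   0    0  -12    3 ]
R4 <- R4 - (2)*R3:  [  0   0   0  -5 ]
Multipliers (in order of application): m_{21} = 4, m_{31} = -2, m_{41} = 0, m_{32} = -4, m_{42} = -2, m_{43} = 2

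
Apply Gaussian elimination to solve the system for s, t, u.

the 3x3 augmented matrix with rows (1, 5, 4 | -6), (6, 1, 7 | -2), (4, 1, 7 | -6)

(2, 0, -2)

Forward elimination on [A|b]:
R2 <- R2 - (6)*R1:  [   0  -29  -17   34 ]
R3 <- R3 - (4)*R1:  [   0  -19   -9   18 ]
R3 <- R3 - (19/29)*R2:  [       0        0    62/29  -124/29 ]
Row echelon form:
[ 1    5      4  |       -6 ]
[ 0  -29    -17  |       34 ]
[ 0    0  62/29  |  -124/29 ]
Back-substitution:
u = (-124/29) / (62/29) = -2
t = (34 - (-17)*(-2)) / -29 = 0
s = (-6 - (5)*(0) - (4)*(-2)) / 1 = 2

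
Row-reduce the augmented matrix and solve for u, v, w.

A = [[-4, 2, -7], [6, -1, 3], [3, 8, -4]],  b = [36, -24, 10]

Forward elimination on [A|b]:
R2 <- R2 - (-3/2)*R1:  [     0      2  -15/2     30 ]
R3 <- R3 - (-3/4)*R1:  [     0   19/2  -37/4     37 ]
R3 <- R3 - (19/4)*R2:  [      0       0   211/8  -211/2 ]
Row echelon form:
[ -4  2     -7  |      36 ]
[  0  2  -15/2  |      30 ]
[  0  0  211/8  |  -211/2 ]
Back-substitution:
w = (-211/2) / (211/8) = -4
v = (30 - (-15/2)*(-4)) / 2 = 0
u = (36 - (2)*(0) - (-7)*(-4)) / -4 = -2

(-2, 0, -4)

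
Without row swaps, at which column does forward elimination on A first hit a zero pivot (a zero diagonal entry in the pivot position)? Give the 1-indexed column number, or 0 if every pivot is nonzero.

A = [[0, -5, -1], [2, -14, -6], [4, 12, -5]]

Naive forward elimination:
Pivot entry (1,1) is zero but row 2 has 2 in column 1 -> naive elimination stops; a row interchange (e.g. R1 <-> R2) would be required here.

first zero-pivot column = 1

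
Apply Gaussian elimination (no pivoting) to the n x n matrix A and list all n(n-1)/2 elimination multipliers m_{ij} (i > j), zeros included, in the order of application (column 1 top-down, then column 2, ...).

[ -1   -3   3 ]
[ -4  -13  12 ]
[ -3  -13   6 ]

Forward elimination:
R2 <- R2 - (4)*R1:  [  0  -1   0 ]
R3 <- R3 - (3)*R1:  [  0  -4  -3 ]
R3 <- R3 - (4)*R2:  [  0   0  -3 ]
Multipliers (in order of application): m_{21} = 4, m_{31} = 3, m_{32} = 4

multipliers: 4, 3, 4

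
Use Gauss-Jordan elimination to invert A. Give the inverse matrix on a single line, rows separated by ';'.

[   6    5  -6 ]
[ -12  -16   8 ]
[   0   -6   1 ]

Gauss-Jordan on [A | I]:
R1 <- (1/6)*R1:  [   1  5/6   -1  |  1/6    0    0 ]
R2 <- R2 - (-12)*R1:  [  0  -6  -4  |   2   1   0 ]
R2 <- (1/-6)*R2:  [    0     1   2/3  |  -1/3  -1/6     0 ]
R1 <- R1 - (5/6)*R2:  [     1      0  -14/9  |    4/9   5/36      0 ]
R3 <- R3 - (-6)*R2:  [  0   0   5  |  -2  -1   1 ]
R3 <- (1/5)*R3:  [    0     0     1  |  -2/5  -1/5   1/5 ]
R1 <- R1 - (-14/9)*R3:  [       1        0        0  |    -8/45  -31/180    14/45 ]
R2 <- R2 - (2/3)*R3:  [     0      1      0  |  -1/15  -1/30  -2/15 ]
Right block of [I | A^{-1}] is the inverse:
[ -8/45  -31/180  14/45 ]
[ -1/15    -1/30  -2/15 ]
[  -2/5     -1/5    1/5 ]

inverse = [-8/45 -31/180 14/45; -1/15 -1/30 -2/15; -2/5 -1/5 1/5]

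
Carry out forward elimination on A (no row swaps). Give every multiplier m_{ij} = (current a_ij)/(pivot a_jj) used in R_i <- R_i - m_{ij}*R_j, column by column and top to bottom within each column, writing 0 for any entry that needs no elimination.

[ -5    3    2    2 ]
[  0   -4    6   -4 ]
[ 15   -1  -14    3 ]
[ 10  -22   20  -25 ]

Forward elimination:
R2: entry in column 1 is already 0 -> m_{21} = 0 (no row operation needed)
R3 <- R3 - (-3)*R1:  [  0   8  -8   9 ]
R4 <- R4 - (-2)*R1:  [   0  -16   24  -21 ]
R3 <- R3 - (-2)*R2:  [ 0  0  4  1 ]
R4 <- R4 - (4)*R2:  [  0   0   0  -5 ]
R4: entry in column 3 is already 0 -> m_{43} = 0 (no row operation needed)
Multipliers (in order of application): m_{21} = 0, m_{31} = -3, m_{41} = -2, m_{32} = -2, m_{42} = 4, m_{43} = 0

multipliers: 0, -3, -2, -2, 4, 0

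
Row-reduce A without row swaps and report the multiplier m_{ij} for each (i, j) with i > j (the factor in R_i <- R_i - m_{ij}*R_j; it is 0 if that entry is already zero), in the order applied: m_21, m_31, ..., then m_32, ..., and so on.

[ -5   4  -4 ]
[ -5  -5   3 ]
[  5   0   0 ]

Forward elimination:
R2 <- R2 - (1)*R1:  [  0  -9   7 ]
R3 <- R3 - (-1)*R1:  [  0   4  -4 ]
R3 <- R3 - (-4/9)*R2:  [    0     0  -8/9 ]
Multipliers (in order of application): m_{21} = 1, m_{31} = -1, m_{32} = -4/9

multipliers: 1, -1, -4/9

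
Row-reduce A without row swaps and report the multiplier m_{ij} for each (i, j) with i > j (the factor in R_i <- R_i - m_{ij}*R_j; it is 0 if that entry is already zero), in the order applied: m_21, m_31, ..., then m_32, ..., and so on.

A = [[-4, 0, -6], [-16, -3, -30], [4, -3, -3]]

multipliers: 4, -1, 1

Forward elimination:
R2 <- R2 - (4)*R1:  [  0  -3  -6 ]
R3 <- R3 - (-1)*R1:  [  0  -3  -9 ]
R3 <- R3 - (1)*R2:  [  0   0  -3 ]
Multipliers (in order of application): m_{21} = 4, m_{31} = -1, m_{32} = 1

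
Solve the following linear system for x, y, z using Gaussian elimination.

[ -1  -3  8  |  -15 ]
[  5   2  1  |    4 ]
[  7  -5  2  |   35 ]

(3, -4, -3)

Forward elimination on [A|b]:
R2 <- R2 - (-5)*R1:  [   0  -13   41  -71 ]
R3 <- R3 - (-7)*R1:  [   0  -26   58  -70 ]
R3 <- R3 - (2)*R2:  [   0    0  -24   72 ]
Row echelon form:
[ -1   -3    8  |  -15 ]
[  0  -13   41  |  -71 ]
[  0    0  -24  |   72 ]
Back-substitution:
z = (72) / -24 = -3
y = (-71 - (41)*(-3)) / -13 = -4
x = (-15 - (-3)*(-4) - (8)*(-3)) / -1 = 3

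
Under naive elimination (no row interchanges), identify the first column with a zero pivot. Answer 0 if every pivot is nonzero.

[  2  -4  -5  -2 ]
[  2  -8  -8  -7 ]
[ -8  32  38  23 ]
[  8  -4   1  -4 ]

Naive forward elimination:
R2 <- R2 - (1)*R1:  [  0  -4  -3  -5 ]
R3 <- R3 - (-4)*R1:  [  0  16  18  15 ]
R4 <- R4 - (4)*R1:  [  0  12  21   4 ]
R3 <- R3 - (-4)*R2:  [  0   0   6  -5 ]
R4 <- R4 - (-3)*R2:  [   0    0   12  -11 ]
R4 <- R4 - (2)*R3:  [  0   0   0  -1 ]
All pivots nonzero; naive elimination completes without hitting a zero pivot.

first zero-pivot column = 0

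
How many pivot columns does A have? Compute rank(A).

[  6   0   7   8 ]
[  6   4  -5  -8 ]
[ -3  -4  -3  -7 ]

Row reduction:
R2 <- R2 - (1)*R1:  [   0    4  -12  -16 ]
R3 <- R3 - (-1/2)*R1:  [   0   -4  1/2   -3 ]
R3 <- R3 - (-1)*R2:  [     0      0  -23/2    -19 ]
Row echelon form:
[ 6  0      7    8 ]
[ 0  4    -12  -16 ]
[ 0  0  -23/2  -19 ]
Nonzero rows / pivot columns: 3

rank(A) = 3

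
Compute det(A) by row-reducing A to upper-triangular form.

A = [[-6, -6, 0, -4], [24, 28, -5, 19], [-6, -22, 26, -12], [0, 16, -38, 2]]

det(A) = -288

Forward elimination:
R2 <- R2 - (-4)*R1:  [  0   4  -5   3 ]
R3 <- R3 - (1)*R1:  [   0  -16   26   -8 ]
R3 <- R3 - (-4)*R2:  [ 0  0  6  4 ]
R4 <- R4 - (4)*R2:  [   0    0  -18  -10 ]
R4 <- R4 - (-3)*R3:  [ 0  0  0  2 ]
Upper-triangular form:
[ -6  -6   0  -4 ]
[  0   4  -5   3 ]
[  0   0   6   4 ]
[  0   0   0   2 ]
det(A) = (-1)^0 * (-6) * (4) * (6) * (2) = -288  (0 row swaps -> sign +1)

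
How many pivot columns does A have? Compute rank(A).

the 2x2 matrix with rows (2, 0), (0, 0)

Row reduction:
Row echelon form:
[ 2  0 ]
[ 0  0 ]
Nonzero rows / pivot columns: 1

rank(A) = 1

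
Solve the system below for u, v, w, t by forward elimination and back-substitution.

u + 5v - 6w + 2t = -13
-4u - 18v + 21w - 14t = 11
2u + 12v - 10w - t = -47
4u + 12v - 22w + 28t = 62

Forward elimination on [A|b]:
R2 <- R2 - (-4)*R1:  [   0    2   -3   -6  -41 ]
R3 <- R3 - (2)*R1:  [   0    2    2   -5  -21 ]
R4 <- R4 - (4)*R1:  [   0   -8    2   20  114 ]
R3 <- R3 - (1)*R2:  [  0   0   5   1  20 ]
R4 <- R4 - (-4)*R2:  [   0    0  -10   -4  -50 ]
R4 <- R4 - (-2)*R3:  [   0    0    0   -2  -10 ]
Row echelon form:
[ 1  5  -6   2  |  -13 ]
[ 0  2  -3  -6  |  -41 ]
[ 0  0   5   1  |   20 ]
[ 0  0   0  -2  |  -10 ]
Back-substitution:
t = (-10) / -2 = 5
w = (20 - (1)*(5)) / 5 = 3
v = (-41 - (-3)*(3) - (-6)*(5)) / 2 = -1
u = (-13 - (5)*(-1) - (-6)*(3) - (2)*(5)) / 1 = 0

(0, -1, 3, 5)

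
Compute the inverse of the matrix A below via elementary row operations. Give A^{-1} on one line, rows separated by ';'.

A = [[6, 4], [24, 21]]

Gauss-Jordan on [A | I]:
R1 <- (1/6)*R1:  [   1  2/3  |  1/6    0 ]
R2 <- R2 - (24)*R1:  [  0   5  |  -4   1 ]
R2 <- (1/5)*R2:  [    0     1  |  -4/5   1/5 ]
R1 <- R1 - (2/3)*R2:  [     1      0  |   7/10  -2/15 ]
Right block of [I | A^{-1}] is the inverse:
[ 7/10  -2/15 ]
[ -4/5    1/5 ]

inverse = [7/10 -2/15; -4/5 1/5]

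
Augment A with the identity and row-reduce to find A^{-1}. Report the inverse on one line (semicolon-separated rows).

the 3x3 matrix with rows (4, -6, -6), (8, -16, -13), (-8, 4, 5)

Gauss-Jordan on [A | I]:
R1 <- (1/4)*R1:  [    1  -3/2  -3/2  |   1/4     0     0 ]
R2 <- R2 - (8)*R1:  [  0  -4  -1  |  -2   1   0 ]
R3 <- R3 - (-8)*R1:  [  0  -8  -7  |   2   0   1 ]
R2 <- (1/-4)*R2:  [    0     1   1/4  |   1/2  -1/4     0 ]
R1 <- R1 - (-3/2)*R2:  [    1     0  -9/8  |     1  -3/8     0 ]
R3 <- R3 - (-8)*R2:  [  0   0  -5  |   6  -2   1 ]
R3 <- (1/-5)*R3:  [    0     0     1  |  -6/5   2/5  -1/5 ]
R1 <- R1 - (-9/8)*R3:  [     1      0      0  |  -7/20   3/40  -9/40 ]
R2 <- R2 - (1/4)*R3:  [     0      1      0  |    4/5  -7/20   1/20 ]
Right block of [I | A^{-1}] is the inverse:
[ -7/20   3/40  -9/40 ]
[   4/5  -7/20   1/20 ]
[  -6/5    2/5   -1/5 ]

inverse = [-7/20 3/40 -9/40; 4/5 -7/20 1/20; -6/5 2/5 -1/5]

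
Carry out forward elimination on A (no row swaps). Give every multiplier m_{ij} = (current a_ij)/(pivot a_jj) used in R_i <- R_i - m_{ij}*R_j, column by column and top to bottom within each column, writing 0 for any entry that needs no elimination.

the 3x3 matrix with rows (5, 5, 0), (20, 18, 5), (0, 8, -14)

multipliers: 4, 0, -4

Forward elimination:
R2 <- R2 - (4)*R1:  [  0  -2   5 ]
R3: entry in column 1 is already 0 -> m_{31} = 0 (no row operation needed)
R3 <- R3 - (-4)*R2:  [ 0  0  6 ]
Multipliers (in order of application): m_{21} = 4, m_{31} = 0, m_{32} = -4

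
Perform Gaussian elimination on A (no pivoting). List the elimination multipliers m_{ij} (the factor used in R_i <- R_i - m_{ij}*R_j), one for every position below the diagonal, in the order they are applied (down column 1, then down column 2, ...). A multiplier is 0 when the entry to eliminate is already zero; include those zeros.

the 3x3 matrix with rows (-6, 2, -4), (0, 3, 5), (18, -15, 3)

multipliers: 0, -3, -3

Forward elimination:
R2: entry in column 1 is already 0 -> m_{21} = 0 (no row operation needed)
R3 <- R3 - (-3)*R1:  [  0  -9  -9 ]
R3 <- R3 - (-3)*R2:  [ 0  0  6 ]
Multipliers (in order of application): m_{21} = 0, m_{31} = -3, m_{32} = -3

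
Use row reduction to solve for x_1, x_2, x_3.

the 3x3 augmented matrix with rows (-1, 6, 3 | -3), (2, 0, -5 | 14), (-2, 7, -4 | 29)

Forward elimination on [A|b]:
R2 <- R2 - (-2)*R1:  [  0  12   1   8 ]
R3 <- R3 - (2)*R1:  [   0   -5  -10   35 ]
R3 <- R3 - (-5/12)*R2:  [       0        0  -115/12    115/3 ]
Row echelon form:
[ -1   6        3  |     -3 ]
[  0  12        1  |      8 ]
[  0   0  -115/12  |  115/3 ]
Back-substitution:
x_3 = (115/3) / (-115/12) = -4
x_2 = (8 - (1)*(-4)) / 12 = 1
x_1 = (-3 - (6)*(1) - (3)*(-4)) / -1 = -3

(-3, 1, -4)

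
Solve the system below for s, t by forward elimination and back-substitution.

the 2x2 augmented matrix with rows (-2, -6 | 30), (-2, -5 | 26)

(-3, -4)

Forward elimination on [A|b]:
R2 <- R2 - (1)*R1:  [  0   1  -4 ]
Row echelon form:
[ -2  -6  |  30 ]
[  0   1  |  -4 ]
Back-substitution:
t = (-4) / 1 = -4
s = (30 - (-6)*(-4)) / -2 = -3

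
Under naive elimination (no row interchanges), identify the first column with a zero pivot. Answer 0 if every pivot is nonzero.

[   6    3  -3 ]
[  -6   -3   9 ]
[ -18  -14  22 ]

Naive forward elimination:
R2 <- R2 - (-1)*R1:  [ 0  0  6 ]
R3 <- R3 - (-3)*R1:  [  0  -5  13 ]
Matrix at this point:
[ 6   3  -3 ]
[ 0   0   6 ]
[ 0  -5  13 ]
Pivot entry (2,2) is zero but row 3 has -5 in column 2 -> naive elimination stops; a row interchange (e.g. R2 <-> R3) would be required here.

first zero-pivot column = 2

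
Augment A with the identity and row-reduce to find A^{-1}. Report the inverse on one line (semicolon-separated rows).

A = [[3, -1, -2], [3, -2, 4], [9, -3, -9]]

inverse = [10/3 -1/3 -8/9; 7 -1 -2; 1 0 -1/3]

Gauss-Jordan on [A | I]:
R1 <- (1/3)*R1:  [    1  -1/3  -2/3  |   1/3     0     0 ]
R2 <- R2 - (3)*R1:  [  0  -1   6  |  -1   1   0 ]
R3 <- R3 - (9)*R1:  [  0   0  -3  |  -3   0   1 ]
R2 <- (1/-1)*R2:  [  0   1  -6  |   1  -1   0 ]
R1 <- R1 - (-1/3)*R2:  [    1     0  -8/3  |   2/3  -1/3     0 ]
R3 <- (1/-3)*R3:  [    0     0     1  |     1     0  -1/3 ]
R1 <- R1 - (-8/3)*R3:  [    1     0     0  |  10/3  -1/3  -8/9 ]
R2 <- R2 - (-6)*R3:  [  0   1   0  |   7  -1  -2 ]
Right block of [I | A^{-1}] is the inverse:
[ 10/3  -1/3  -8/9 ]
[    7    -1    -2 ]
[    1     0  -1/3 ]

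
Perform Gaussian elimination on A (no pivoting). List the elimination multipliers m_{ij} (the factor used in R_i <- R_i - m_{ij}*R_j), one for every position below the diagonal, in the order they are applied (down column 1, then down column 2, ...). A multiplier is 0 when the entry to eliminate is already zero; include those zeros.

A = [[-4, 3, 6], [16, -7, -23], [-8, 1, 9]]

Forward elimination:
R2 <- R2 - (-4)*R1:  [ 0  5  1 ]
R3 <- R3 - (2)*R1:  [  0  -5  -3 ]
R3 <- R3 - (-1)*R2:  [  0   0  -2 ]
Multipliers (in order of application): m_{21} = -4, m_{31} = 2, m_{32} = -1

multipliers: -4, 2, -1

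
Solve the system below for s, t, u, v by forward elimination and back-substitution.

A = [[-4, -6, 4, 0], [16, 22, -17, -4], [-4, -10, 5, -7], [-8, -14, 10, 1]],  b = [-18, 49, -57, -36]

(1, 3, 1, 4)

Forward elimination on [A|b]:
R2 <- R2 - (-4)*R1:  [   0   -2   -1   -4  -23 ]
R3 <- R3 - (1)*R1:  [   0   -4    1   -7  -39 ]
R4 <- R4 - (2)*R1:  [  0  -2   2   1   0 ]
R3 <- R3 - (2)*R2:  [ 0  0  3  1  7 ]
R4 <- R4 - (1)*R2:  [  0   0   3   5  23 ]
R4 <- R4 - (1)*R3:  [  0   0   0   4  16 ]
Row echelon form:
[ -4  -6   4   0  |  -18 ]
[  0  -2  -1  -4  |  -23 ]
[  0   0   3   1  |    7 ]
[  0   0   0   4  |   16 ]
Back-substitution:
v = (16) / 4 = 4
u = (7 - (1)*(4)) / 3 = 1
t = (-23 - (-1)*(1) - (-4)*(4)) / -2 = 3
s = (-18 - (-6)*(3) - (4)*(1)) / -4 = 1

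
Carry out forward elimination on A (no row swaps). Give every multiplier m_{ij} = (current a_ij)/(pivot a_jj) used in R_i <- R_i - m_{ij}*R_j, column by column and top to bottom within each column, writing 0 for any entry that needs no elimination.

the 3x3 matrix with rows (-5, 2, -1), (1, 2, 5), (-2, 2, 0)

Forward elimination:
R2 <- R2 - (-1/5)*R1:  [    0  12/5  24/5 ]
R3 <- R3 - (2/5)*R1:  [   0  6/5  2/5 ]
R3 <- R3 - (1/2)*R2:  [  0   0  -2 ]
Multipliers (in order of application): m_{21} = -1/5, m_{31} = 2/5, m_{32} = 1/2

multipliers: -1/5, 2/5, 1/2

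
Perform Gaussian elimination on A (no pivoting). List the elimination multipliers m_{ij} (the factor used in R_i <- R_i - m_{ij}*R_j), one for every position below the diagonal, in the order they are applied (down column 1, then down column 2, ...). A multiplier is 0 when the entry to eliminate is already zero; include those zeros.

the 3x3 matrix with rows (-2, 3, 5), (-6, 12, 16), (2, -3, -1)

multipliers: 3, -1, 0

Forward elimination:
R2 <- R2 - (3)*R1:  [ 0  3  1 ]
R3 <- R3 - (-1)*R1:  [ 0  0  4 ]
R3: entry in column 2 is already 0 -> m_{32} = 0 (no row operation needed)
Multipliers (in order of application): m_{21} = 3, m_{31} = -1, m_{32} = 0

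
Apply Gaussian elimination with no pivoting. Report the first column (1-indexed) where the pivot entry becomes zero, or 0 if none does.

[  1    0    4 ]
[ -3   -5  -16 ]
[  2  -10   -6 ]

Naive forward elimination:
R2 <- R2 - (-3)*R1:  [  0  -5  -4 ]
R3 <- R3 - (2)*R1:  [   0  -10  -14 ]
R3 <- R3 - (2)*R2:  [  0   0  -6 ]
All pivots nonzero; naive elimination completes without hitting a zero pivot.

first zero-pivot column = 0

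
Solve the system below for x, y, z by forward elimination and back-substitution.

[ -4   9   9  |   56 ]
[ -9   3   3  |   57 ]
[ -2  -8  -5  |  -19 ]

(-5, 3, 1)

Forward elimination on [A|b]:
R2 <- R2 - (9/4)*R1:  [     0  -69/4  -69/4    -69 ]
R3 <- R3 - (1/2)*R1:  [     0  -25/2  -19/2    -47 ]
R3 <- R3 - (50/69)*R2:  [ 0  0  3  3 ]
Row echelon form:
[ -4      9      9  |   56 ]
[  0  -69/4  -69/4  |  -69 ]
[  0      0      3  |    3 ]
Back-substitution:
z = (3) / 3 = 1
y = (-69 - (-69/4)*(1)) / (-69/4) = 3
x = (56 - (9)*(3) - (9)*(1)) / -4 = -5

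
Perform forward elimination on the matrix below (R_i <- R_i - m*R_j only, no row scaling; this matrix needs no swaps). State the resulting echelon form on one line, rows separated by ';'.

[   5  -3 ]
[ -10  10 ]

Forward elimination:
R2 <- R2 - (-2)*R1:  [ 0  4 ]
Row echelon form:
[ 5  -3 ]
[ 0   4 ]

REF = [5 -3; 0 4]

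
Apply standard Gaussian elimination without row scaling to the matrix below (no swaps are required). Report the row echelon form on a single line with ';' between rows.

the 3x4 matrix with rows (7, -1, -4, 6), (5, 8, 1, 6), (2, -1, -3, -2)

Forward elimination:
R2 <- R2 - (5/7)*R1:  [    0  61/7  27/7  12/7 ]
R3 <- R3 - (2/7)*R1:  [     0   -5/7  -13/7  -26/7 ]
R3 <- R3 - (-5/61)*R2:  [       0        0   -94/61  -218/61 ]
Row echelon form:
[ 7    -1      -4        6 ]
[ 0  61/7    27/7     12/7 ]
[ 0     0  -94/61  -218/61 ]

REF = [7 -1 -4 6; 0 61/7 27/7 12/7; 0 0 -94/61 -218/61]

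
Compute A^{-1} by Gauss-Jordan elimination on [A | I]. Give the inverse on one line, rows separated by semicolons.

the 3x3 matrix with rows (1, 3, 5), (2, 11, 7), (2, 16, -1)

Gauss-Jordan on [A | I]:
R2 <- R2 - (2)*R1:  [  0   5  -3  |  -2   1   0 ]
R3 <- R3 - (2)*R1:  [   0   10  -11  |   -2    0    1 ]
R2 <- (1/5)*R2:  [    0     1  -3/5  |  -2/5   1/5     0 ]
R1 <- R1 - (3)*R2:  [    1     0  34/5  |  11/5  -3/5     0 ]
R3 <- R3 - (10)*R2:  [  0   0  -5  |   2  -2   1 ]
R3 <- (1/-5)*R3:  [    0     0     1  |  -2/5   2/5  -1/5 ]
R1 <- R1 - (34/5)*R3:  [      1       0       0  |  123/25  -83/25   34/25 ]
R2 <- R2 - (-3/5)*R3:  [      0       1       0  |  -16/25   11/25   -3/25 ]
Right block of [I | A^{-1}] is the inverse:
[ 123/25  -83/25  34/25 ]
[ -16/25   11/25  -3/25 ]
[   -2/5     2/5   -1/5 ]

inverse = [123/25 -83/25 34/25; -16/25 11/25 -3/25; -2/5 2/5 -1/5]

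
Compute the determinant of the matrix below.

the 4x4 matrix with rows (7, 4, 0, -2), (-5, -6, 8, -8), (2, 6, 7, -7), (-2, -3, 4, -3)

det(A) = -516

Forward elimination:
R2 <- R2 - (-5/7)*R1:  [     0  -22/7      8  -66/7 ]
R3 <- R3 - (2/7)*R1:  [     0   34/7      7  -45/7 ]
R4 <- R4 - (-2/7)*R1:  [     0  -13/7      4  -25/7 ]
R3 <- R3 - (-17/11)*R2:  [      0       0  213/11     -21 ]
R4 <- R4 - (13/22)*R2:  [     0      0  -8/11      2 ]
R4 <- R4 - (-8/213)*R3:  [     0      0      0  86/71 ]
Upper-triangular form:
[ 7      4       0     -2 ]
[ 0  -22/7       8  -66/7 ]
[ 0      0  213/11    -21 ]
[ 0      0       0  86/71 ]
det(A) = (-1)^0 * (7) * (-22/7) * (213/11) * (86/71) = -516  (0 row swaps -> sign +1)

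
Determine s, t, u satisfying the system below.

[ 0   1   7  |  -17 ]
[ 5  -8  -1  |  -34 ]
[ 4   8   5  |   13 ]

(-1, 4, -3)

Forward elimination on [A|b]:
R1 <-> R2   (pivot in column 1 was zero)
[ 5  -8  -1  -34 ]
[ 0   1   7  -17 ]
[ 4   8   5   13 ]
R3 <- R3 - (4/5)*R1:  [     0   72/5   29/5  201/5 ]
R3 <- R3 - (72/5)*R2:  [   0    0  -95  285 ]
Row echelon form:
[ 5  -8   -1  |  -34 ]
[ 0   1    7  |  -17 ]
[ 0   0  -95  |  285 ]
Back-substitution:
u = (285) / -95 = -3
t = (-17 - (7)*(-3)) / 1 = 4
s = (-34 - (-8)*(4) - (-1)*(-3)) / 5 = -1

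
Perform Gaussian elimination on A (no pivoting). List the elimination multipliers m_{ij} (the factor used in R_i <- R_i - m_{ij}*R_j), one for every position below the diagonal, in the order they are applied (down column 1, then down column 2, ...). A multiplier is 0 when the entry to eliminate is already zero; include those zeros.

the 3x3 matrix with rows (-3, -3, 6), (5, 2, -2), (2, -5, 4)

multipliers: -5/3, -2/3, 7/3

Forward elimination:
R2 <- R2 - (-5/3)*R1:  [  0  -3   8 ]
R3 <- R3 - (-2/3)*R1:  [  0  -7   8 ]
R3 <- R3 - (7/3)*R2:  [     0      0  -32/3 ]
Multipliers (in order of application): m_{21} = -5/3, m_{31} = -2/3, m_{32} = 7/3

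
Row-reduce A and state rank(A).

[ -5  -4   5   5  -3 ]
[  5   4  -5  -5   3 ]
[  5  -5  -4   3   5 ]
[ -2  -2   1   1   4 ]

rank(A) = 3

Row reduction:
R2 <- R2 - (-1)*R1:  [ 0  0  0  0  0 ]
R3 <- R3 - (-1)*R1:  [  0  -9   1   8   2 ]
R4 <- R4 - (2/5)*R1:  [    0  -2/5    -1    -1  26/5 ]
R2 <-> R3   (pivot in column 2 was zero)
[ -5    -4   5   5    -3 ]
[  0    -9   1   8     2 ]
[  0     0   0   0     0 ]
[  0  -2/5  -1  -1  26/5 ]
R4 <- R4 - (2/45)*R2:  [      0       0  -47/45  -61/45    46/9 ]
R3 <-> R4   (pivot in column 3 was zero)
[ -5  -4       5       5    -3 ]
[  0  -9       1       8     2 ]
[  0   0  -47/45  -61/45  46/9 ]
[  0   0       0       0     0 ]
Row echelon form:
[ -5  -4       5       5    -3 ]
[  0  -9       1       8     2 ]
[  0   0  -47/45  -61/45  46/9 ]
[  0   0       0       0     0 ]
Nonzero rows / pivot columns: 3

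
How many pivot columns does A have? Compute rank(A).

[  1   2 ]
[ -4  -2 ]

Row reduction:
R2 <- R2 - (-4)*R1:  [ 0  6 ]
Row echelon form:
[ 1  2 ]
[ 0  6 ]
Nonzero rows / pivot columns: 2

rank(A) = 2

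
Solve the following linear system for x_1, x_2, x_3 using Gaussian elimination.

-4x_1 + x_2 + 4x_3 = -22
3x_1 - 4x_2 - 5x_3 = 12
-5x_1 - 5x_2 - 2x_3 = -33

Forward elimination on [A|b]:
R2 <- R2 - (-3/4)*R1:  [     0  -13/4     -2   -9/2 ]
R3 <- R3 - (5/4)*R1:  [     0  -25/4     -7  -11/2 ]
R3 <- R3 - (25/13)*R2:  [      0       0  -41/13   41/13 ]
Row echelon form:
[ -4      1       4  |    -22 ]
[  0  -13/4      -2  |   -9/2 ]
[  0      0  -41/13  |  41/13 ]
Back-substitution:
x_3 = (41/13) / (-41/13) = -1
x_2 = (-9/2 - (-2)*(-1)) / (-13/4) = 2
x_1 = (-22 - (1)*(2) - (4)*(-1)) / -4 = 5

(5, 2, -1)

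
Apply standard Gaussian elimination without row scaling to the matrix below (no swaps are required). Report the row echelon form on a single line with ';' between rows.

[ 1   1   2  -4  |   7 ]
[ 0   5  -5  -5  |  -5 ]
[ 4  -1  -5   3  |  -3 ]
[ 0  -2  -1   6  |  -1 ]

Forward elimination:
R3 <- R3 - (4)*R1:  [   0   -5  -13   19  -31 ]
R3 <- R3 - (-1)*R2:  [   0    0  -18   14  -36 ]
R4 <- R4 - (-2/5)*R2:  [  0   0  -3   4  -3 ]
R4 <- R4 - (1/6)*R3:  [   0    0    0  5/3    3 ]
Row echelon form:
[ 1  1    2   -4  |    7 ]
[ 0  5   -5   -5  |   -5 ]
[ 0  0  -18   14  |  -36 ]
[ 0  0    0  5/3  |    3 ]

REF = [1 1 2 -4 7; 0 5 -5 -5 -5; 0 0 -18 14 -36; 0 0 0 5/3 3]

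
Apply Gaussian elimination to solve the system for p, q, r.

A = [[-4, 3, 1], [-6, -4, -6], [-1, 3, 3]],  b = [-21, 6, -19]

(4, 0, -5)

Forward elimination on [A|b]:
R2 <- R2 - (3/2)*R1:  [     0  -17/2  -15/2   75/2 ]
R3 <- R3 - (1/4)*R1:  [     0    9/4   11/4  -55/4 ]
R3 <- R3 - (-9/34)*R2:  [      0       0   13/17  -65/17 ]
Row echelon form:
[ -4      3      1  |     -21 ]
[  0  -17/2  -15/2  |    75/2 ]
[  0      0  13/17  |  -65/17 ]
Back-substitution:
r = (-65/17) / (13/17) = -5
q = (75/2 - (-15/2)*(-5)) / (-17/2) = 0
p = (-21 - (3)*(0) - (1)*(-5)) / -4 = 4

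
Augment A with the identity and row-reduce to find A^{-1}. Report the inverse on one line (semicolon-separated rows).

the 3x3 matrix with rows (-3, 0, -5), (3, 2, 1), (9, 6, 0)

Gauss-Jordan on [A | I]:
R1 <- (1/-3)*R1:  [    1     0   5/3  |  -1/3     0     0 ]
R2 <- R2 - (3)*R1:  [  0   2  -4  |   1   1   0 ]
R3 <- R3 - (9)*R1:  [   0    6  -15  |    3    0    1 ]
R2 <- (1/2)*R2:  [   0    1   -2  |  1/2  1/2    0 ]
R3 <- R3 - (6)*R2:  [  0   0  -3  |   0  -3   1 ]
R3 <- (1/-3)*R3:  [    0     0     1  |     0     1  -1/3 ]
R1 <- R1 - (5/3)*R3:  [    1     0     0  |  -1/3  -5/3   5/9 ]
R2 <- R2 - (-2)*R3:  [    0     1     0  |   1/2   5/2  -2/3 ]
Right block of [I | A^{-1}] is the inverse:
[ -1/3  -5/3   5/9 ]
[  1/2   5/2  -2/3 ]
[    0     1  -1/3 ]

inverse = [-1/3 -5/3 5/9; 1/2 5/2 -2/3; 0 1 -1/3]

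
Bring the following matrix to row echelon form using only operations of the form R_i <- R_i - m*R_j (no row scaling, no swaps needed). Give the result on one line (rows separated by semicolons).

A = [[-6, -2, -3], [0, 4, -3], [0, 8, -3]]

Forward elimination:
R3 <- R3 - (2)*R2:  [ 0  0  3 ]
Row echelon form:
[ -6  -2  -3 ]
[  0   4  -3 ]
[  0   0   3 ]

REF = [-6 -2 -3; 0 4 -3; 0 0 3]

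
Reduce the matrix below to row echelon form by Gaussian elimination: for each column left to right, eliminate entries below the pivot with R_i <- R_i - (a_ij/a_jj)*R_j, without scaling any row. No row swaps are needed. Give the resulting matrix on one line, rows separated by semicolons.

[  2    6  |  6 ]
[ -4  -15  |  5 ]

REF = [2 6 6; 0 -3 17]

Forward elimination:
R2 <- R2 - (-2)*R1:  [  0  -3  17 ]
Row echelon form:
[ 2   6  |   6 ]
[ 0  -3  |  17 ]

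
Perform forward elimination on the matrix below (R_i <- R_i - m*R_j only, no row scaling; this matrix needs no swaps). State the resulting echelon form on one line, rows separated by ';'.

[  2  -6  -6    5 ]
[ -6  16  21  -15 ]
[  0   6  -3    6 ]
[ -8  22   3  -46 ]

Forward elimination:
R2 <- R2 - (-3)*R1:  [  0  -2   3   0 ]
R4 <- R4 - (-4)*R1:  [   0   -2  -21  -26 ]
R3 <- R3 - (-3)*R2:  [ 0  0  6  6 ]
R4 <- R4 - (1)*R2:  [   0    0  -24  -26 ]
R4 <- R4 - (-4)*R3:  [  0   0   0  -2 ]
Row echelon form:
[ 2  -6  -6   5 ]
[ 0  -2   3   0 ]
[ 0   0   6   6 ]
[ 0   0   0  -2 ]

REF = [2 -6 -6 5; 0 -2 3 0; 0 0 6 6; 0 0 0 -2]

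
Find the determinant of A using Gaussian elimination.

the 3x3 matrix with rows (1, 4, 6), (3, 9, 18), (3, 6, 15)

Forward elimination:
R2 <- R2 - (3)*R1:  [  0  -3   0 ]
R3 <- R3 - (3)*R1:  [  0  -6  -3 ]
R3 <- R3 - (2)*R2:  [  0   0  -3 ]
Upper-triangular form:
[ 1   4   6 ]
[ 0  -3   0 ]
[ 0   0  -3 ]
det(A) = (-1)^0 * (1) * (-3) * (-3) = 9  (0 row swaps -> sign +1)

det(A) = 9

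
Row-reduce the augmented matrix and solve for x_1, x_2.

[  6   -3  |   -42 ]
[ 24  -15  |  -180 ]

(-5, 4)

Forward elimination on [A|b]:
R2 <- R2 - (4)*R1:  [   0   -3  -12 ]
Row echelon form:
[ 6  -3  |  -42 ]
[ 0  -3  |  -12 ]
Back-substitution:
x_2 = (-12) / -3 = 4
x_1 = (-42 - (-3)*(4)) / 6 = -5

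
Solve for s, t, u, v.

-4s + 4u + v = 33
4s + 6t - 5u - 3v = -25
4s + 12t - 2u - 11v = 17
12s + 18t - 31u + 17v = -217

Forward elimination on [A|b]:
R2 <- R2 - (-1)*R1:  [  0   6  -1  -2   8 ]
R3 <- R3 - (-1)*R1:  [   0   12    2  -10   50 ]
R4 <- R4 - (-3)*R1:  [    0    18   -19    20  -118 ]
R3 <- R3 - (2)*R2:  [  0   0   4  -6  34 ]
R4 <- R4 - (3)*R2:  [    0     0   -16    26  -142 ]
R4 <- R4 - (-4)*R3:  [  0   0   0   2  -6 ]
Row echelon form:
[ -4  0   4   1  |  33 ]
[  0  6  -1  -2  |   8 ]
[  0  0   4  -6  |  34 ]
[  0  0   0   2  |  -6 ]
Back-substitution:
v = (-6) / 2 = -3
u = (34 - (-6)*(-3)) / 4 = 4
t = (8 - (-1)*(4) - (-2)*(-3)) / 6 = 1
s = (33 - (4)*(4) - (1)*(-3)) / -4 = -5

(-5, 1, 4, -3)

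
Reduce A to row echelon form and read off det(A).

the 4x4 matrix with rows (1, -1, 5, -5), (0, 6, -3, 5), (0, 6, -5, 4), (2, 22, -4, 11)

Forward elimination:
R4 <- R4 - (2)*R1:  [   0   24  -14   21 ]
R3 <- R3 - (1)*R2:  [  0   0  -2  -1 ]
R4 <- R4 - (4)*R2:  [  0   0  -2   1 ]
R4 <- R4 - (1)*R3:  [ 0  0  0  2 ]
Upper-triangular form:
[ 1  -1   5  -5 ]
[ 0   6  -3   5 ]
[ 0   0  -2  -1 ]
[ 0   0   0   2 ]
det(A) = (-1)^0 * (1) * (6) * (-2) * (2) = -24  (0 row swaps -> sign +1)

det(A) = -24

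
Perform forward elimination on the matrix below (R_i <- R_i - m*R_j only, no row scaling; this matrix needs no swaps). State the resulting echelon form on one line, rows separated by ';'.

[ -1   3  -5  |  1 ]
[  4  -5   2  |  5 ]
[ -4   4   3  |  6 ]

REF = [-1 3 -5 1; 0 7 -18 9; 0 0 17/7 86/7]

Forward elimination:
R2 <- R2 - (-4)*R1:  [   0    7  -18    9 ]
R3 <- R3 - (4)*R1:  [  0  -8  23   2 ]
R3 <- R3 - (-8/7)*R2:  [    0     0  17/7  86/7 ]
Row echelon form:
[ -1  3    -5  |     1 ]
[  0  7   -18  |     9 ]
[  0  0  17/7  |  86/7 ]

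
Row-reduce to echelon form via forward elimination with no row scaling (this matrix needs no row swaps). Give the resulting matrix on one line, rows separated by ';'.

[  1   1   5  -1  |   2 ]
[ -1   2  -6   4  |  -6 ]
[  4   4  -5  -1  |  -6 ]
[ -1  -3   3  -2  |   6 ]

Forward elimination:
R2 <- R2 - (-1)*R1:  [  0   3  -1   3  -4 ]
R3 <- R3 - (4)*R1:  [   0    0  -25    3  -14 ]
R4 <- R4 - (-1)*R1:  [  0  -2   8  -3   8 ]
R4 <- R4 - (-2/3)*R2:  [    0     0  22/3    -1  16/3 ]
R4 <- R4 - (-22/75)*R3:  [     0      0      0  -3/25  92/75 ]
Row echelon form:
[ 1  1    5     -1  |      2 ]
[ 0  3   -1      3  |     -4 ]
[ 0  0  -25      3  |    -14 ]
[ 0  0    0  -3/25  |  92/75 ]

REF = [1 1 5 -1 2; 0 3 -1 3 -4; 0 0 -25 3 -14; 0 0 0 -3/25 92/75]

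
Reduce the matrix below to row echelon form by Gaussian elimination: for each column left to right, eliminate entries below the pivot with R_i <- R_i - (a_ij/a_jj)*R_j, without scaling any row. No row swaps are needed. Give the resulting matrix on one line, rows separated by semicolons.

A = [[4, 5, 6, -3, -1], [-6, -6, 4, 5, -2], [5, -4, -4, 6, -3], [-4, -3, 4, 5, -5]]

Forward elimination:
R2 <- R2 - (-3/2)*R1:  [    0   3/2    13   1/2  -7/2 ]
R3 <- R3 - (5/4)*R1:  [     0  -41/4  -23/2   39/4   -7/4 ]
R4 <- R4 - (-1)*R1:  [  0   2  10   2  -6 ]
R3 <- R3 - (-41/6)*R2:  [     0      0  232/3   79/6  -77/3 ]
R4 <- R4 - (4/3)*R2:  [     0      0  -22/3    4/3   -4/3 ]
R4 <- R4 - (-11/116)*R3:  [        0         0         0   599/232  -437/116 ]
Row echelon form:
[ 4    5      6       -3        -1 ]
[ 0  3/2     13      1/2      -7/2 ]
[ 0    0  232/3     79/6     -77/3 ]
[ 0    0      0  599/232  -437/116 ]

REF = [4 5 6 -3 -1; 0 3/2 13 1/2 -7/2; 0 0 232/3 79/6 -77/3; 0 0 0 599/232 -437/116]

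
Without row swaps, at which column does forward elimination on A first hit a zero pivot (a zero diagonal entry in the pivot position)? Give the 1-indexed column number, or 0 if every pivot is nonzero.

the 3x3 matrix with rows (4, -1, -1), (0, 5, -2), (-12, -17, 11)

first zero-pivot column = 3

Naive forward elimination:
R3 <- R3 - (-3)*R1:  [   0  -20    8 ]
R3 <- R3 - (-4)*R2:  [ 0  0  0 ]
Matrix at this point:
[ 4  -1  -1 ]
[ 0   5  -2 ]
[ 0   0   0 ]
Pivot entry (3,3) in the last row is zero and there are no rows below to swap with -> zero pivot in column 3 (A is singular).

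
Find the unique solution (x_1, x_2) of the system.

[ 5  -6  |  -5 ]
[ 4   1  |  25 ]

Forward elimination on [A|b]:
R2 <- R2 - (4/5)*R1:  [    0  29/5    29 ]
Row echelon form:
[ 5    -6  |  -5 ]
[ 0  29/5  |  29 ]
Back-substitution:
x_2 = (29) / (29/5) = 5
x_1 = (-5 - (-6)*(5)) / 5 = 5

(5, 5)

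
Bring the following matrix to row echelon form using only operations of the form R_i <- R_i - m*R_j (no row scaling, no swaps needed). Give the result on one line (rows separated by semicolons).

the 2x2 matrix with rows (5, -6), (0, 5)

Forward elimination:
Row echelon form:
[ 5  -6 ]
[ 0   5 ]

REF = [5 -6; 0 5]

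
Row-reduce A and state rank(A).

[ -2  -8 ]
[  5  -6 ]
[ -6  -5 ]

rank(A) = 2

Row reduction:
R2 <- R2 - (-5/2)*R1:  [   0  -26 ]
R3 <- R3 - (3)*R1:  [  0  19 ]
R3 <- R3 - (-19/26)*R2:  [ 0  0 ]
Row echelon form:
[ -2   -8 ]
[  0  -26 ]
[  0    0 ]
Nonzero rows / pivot columns: 2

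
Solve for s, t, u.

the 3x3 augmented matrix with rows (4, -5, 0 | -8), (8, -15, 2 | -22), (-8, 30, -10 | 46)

Forward elimination on [A|b]:
R2 <- R2 - (2)*R1:  [  0  -5   2  -6 ]
R3 <- R3 - (-2)*R1:  [   0   20  -10   30 ]
R3 <- R3 - (-4)*R2:  [  0   0  -2   6 ]
Row echelon form:
[ 4  -5   0  |  -8 ]
[ 0  -5   2  |  -6 ]
[ 0   0  -2  |   6 ]
Back-substitution:
u = (6) / -2 = -3
t = (-6 - (2)*(-3)) / -5 = 0
s = (-8 - (-5)*(0)) / 4 = -2

(-2, 0, -3)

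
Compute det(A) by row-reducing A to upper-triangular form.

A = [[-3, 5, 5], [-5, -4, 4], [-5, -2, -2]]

det(A) = -248

Forward elimination:
R2 <- R2 - (5/3)*R1:  [     0  -37/3  -13/3 ]
R3 <- R3 - (5/3)*R1:  [     0  -31/3  -31/3 ]
R3 <- R3 - (31/37)*R2:  [       0        0  -248/37 ]
Upper-triangular form:
[ -3      5        5 ]
[  0  -37/3    -13/3 ]
[  0      0  -248/37 ]
det(A) = (-1)^0 * (-3) * (-37/3) * (-248/37) = -248  (0 row swaps -> sign +1)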